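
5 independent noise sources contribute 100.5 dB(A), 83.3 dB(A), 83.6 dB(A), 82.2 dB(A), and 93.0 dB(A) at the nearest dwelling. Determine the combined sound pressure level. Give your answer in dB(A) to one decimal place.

101.4 dB(A)

For uncorrelated sources the intensities add, so convert each level to linear form, sum, and take 10·log₁₀ of the total.
Σ 10^(L/10) = 10^(100.5/10) + 10^(83.3/10) + 10^(83.6/10) + 10^(82.2/10) + 10^(93.0/10) = 1.382e+10.
L_total = 10·log₁₀(1.382e+10) = 101.41 dB(A).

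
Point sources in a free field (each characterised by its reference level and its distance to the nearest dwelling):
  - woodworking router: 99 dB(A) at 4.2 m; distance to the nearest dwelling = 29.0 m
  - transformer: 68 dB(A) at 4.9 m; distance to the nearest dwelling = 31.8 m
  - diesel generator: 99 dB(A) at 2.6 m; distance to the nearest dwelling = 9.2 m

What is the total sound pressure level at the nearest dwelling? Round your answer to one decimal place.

89.0 dB(A)

Apply inverse-square spreading to bring every level to the receiver, then sum 10^(L/10).
woodworking router: 99 − 20·log₁₀(29.0/4.2) = 99 − 16.78 = 82.22 dB(A).
transformer: 68 − 20·log₁₀(31.8/4.9) = 68 − 16.24 = 51.76 dB(A).
diesel generator: 99 − 20·log₁₀(9.2/2.6) = 99 − 10.98 = 88.02 dB(A).
Σ 10^(L/10) = 8.012e+08 → L_total = 10·log₁₀(8.012e+08) = 89.04 dB(A).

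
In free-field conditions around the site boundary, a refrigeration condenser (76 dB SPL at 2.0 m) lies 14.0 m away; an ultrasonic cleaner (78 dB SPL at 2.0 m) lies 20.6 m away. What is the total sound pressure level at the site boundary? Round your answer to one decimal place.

First find each source's level at the receiver (point-source: −20·log₁₀(r/r_ref)), then combine on an intensity basis.
refrigeration condenser: 76 − 20·log₁₀(14.0/2.0) = 76 − 16.90 = 59.10 dB SPL.
ultrasonic cleaner: 78 − 20·log₁₀(20.6/2.0) = 78 − 20.26 = 57.74 dB SPL.
Σ 10^(L/10) = 1.407e+06 → L_total = 10·log₁₀(1.407e+06) = 61.48 dB SPL.

61.5 dB SPL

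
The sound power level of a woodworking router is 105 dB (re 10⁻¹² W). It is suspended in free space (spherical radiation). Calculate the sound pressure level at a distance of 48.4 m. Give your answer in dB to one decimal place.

60.3 dB

Free-field spherical radiation: L_p = L_w − 10·log₁₀(4π·r²), r = 48.4 m.
4π·r² = 2.944e+04 m², 10·log₁₀ of that is 44.689 dB.
L_p = 105 − 44.689 = 60.31 dB.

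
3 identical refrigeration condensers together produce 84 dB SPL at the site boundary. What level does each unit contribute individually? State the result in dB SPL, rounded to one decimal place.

Dividing the total intensity by 3 lowers the level by 10·log₁₀ 3 = 4.771 dB: L₁ = 84 − 4.771.

79.2 dB SPL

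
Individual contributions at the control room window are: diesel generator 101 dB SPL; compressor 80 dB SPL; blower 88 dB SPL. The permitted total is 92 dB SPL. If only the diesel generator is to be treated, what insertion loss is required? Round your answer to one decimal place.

Everything except the diesel generator sums to 10^(80/10) + 10^(88/10) = 7.310e+08 in linear terms, 88.64 dB SPL.
To meet 92 dB SPL overall, the treated diesel generator may contribute at most 10^(92/10) − 7.310e+08 = 8.539e+08, i.e. 89.31 dB SPL.
Required insertion loss = 101 − 89.31 = 11.69 dB.

11.7 dB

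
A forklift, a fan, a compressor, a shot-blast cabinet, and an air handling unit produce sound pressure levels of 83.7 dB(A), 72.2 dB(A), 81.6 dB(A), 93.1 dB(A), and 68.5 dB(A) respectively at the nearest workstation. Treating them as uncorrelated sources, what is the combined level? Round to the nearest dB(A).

94 dB(A)

Incoherent sources combine by intensity addition: L_total = 10·log₁₀(Σ 10^(L_i/10)).
Σ 10^(L/10) = 10^(83.7/10) + 10^(72.2/10) + 10^(81.6/10) + 10^(93.1/10) + 10^(68.5/10) = 2.444e+09.
L_total = 10·log₁₀(2.444e+09) = 93.88 dB(A).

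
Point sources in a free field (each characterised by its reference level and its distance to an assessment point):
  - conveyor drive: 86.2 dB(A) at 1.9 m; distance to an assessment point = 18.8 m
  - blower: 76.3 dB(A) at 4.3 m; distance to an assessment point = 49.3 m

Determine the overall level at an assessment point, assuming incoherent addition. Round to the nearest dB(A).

First find each source's level at the receiver (point-source: −20·log₁₀(r/r_ref)), then combine on an intensity basis.
conveyor drive: 86.2 − 20·log₁₀(18.8/1.9) = 86.2 − 19.91 = 66.29 dB(A).
blower: 76.3 − 20·log₁₀(49.3/4.3) = 76.3 − 21.19 = 55.11 dB(A).
Σ 10^(L/10) = 4.582e+06 → L_total = 10·log₁₀(4.582e+06) = 66.61 dB(A).

67 dB(A)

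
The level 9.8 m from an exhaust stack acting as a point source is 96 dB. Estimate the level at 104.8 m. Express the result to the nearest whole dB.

75 dB

Point-source attenuation: ΔL = 20·log₁₀(r₂/r₁) = 20·log₁₀(104.8/9.8) = 20.583 dB.
L₂ = 96 − 20·log₁₀(104.8/9.8) = 96 − 20.583 = 75.42 dB.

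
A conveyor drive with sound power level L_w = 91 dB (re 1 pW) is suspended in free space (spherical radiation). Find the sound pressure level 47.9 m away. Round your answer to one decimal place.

Free-field spherical radiation: L_p = L_w − 10·log₁₀(4π·r²), r = 47.9 m.
4π·r² = 2.883e+04 m², 10·log₁₀ of that is 44.599 dB.
L_p = 91 − 44.599 = 46.40 dB.

46.4 dB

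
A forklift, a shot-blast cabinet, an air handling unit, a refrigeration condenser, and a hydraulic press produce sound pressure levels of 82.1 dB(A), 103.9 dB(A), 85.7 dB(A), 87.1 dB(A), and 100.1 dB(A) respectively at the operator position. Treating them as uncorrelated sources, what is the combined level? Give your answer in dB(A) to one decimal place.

Incoherent sources combine by intensity addition: L_total = 10·log₁₀(Σ 10^(L_i/10)).
Σ 10^(L/10) = 10^(82.1/10) + 10^(103.9/10) + 10^(85.7/10) + 10^(87.1/10) + 10^(100.1/10) = 3.583e+10.
L_total = 10·log₁₀(3.583e+10) = 105.54 dB(A).

105.5 dB(A)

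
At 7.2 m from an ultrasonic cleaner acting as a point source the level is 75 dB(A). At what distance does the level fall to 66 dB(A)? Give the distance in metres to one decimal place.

The 9.0 dB drop corresponds to a distance ratio of 10^(9.0/20) for a point source.
r₂ = 7.2·10^((75−66)/20) = 7.2·10^(9.0/20) = 20.29 m.

20.3 m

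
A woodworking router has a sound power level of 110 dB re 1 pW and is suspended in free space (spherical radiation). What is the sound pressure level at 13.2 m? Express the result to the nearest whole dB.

77 dB

L_p = L_w − 10·log₁₀(4π·r²) with r = 13.2 m.
4π·r² = 2190 m², 10·log₁₀ of that is 33.404 dB.
L_p = 110 − 33.404 = 76.60 dB.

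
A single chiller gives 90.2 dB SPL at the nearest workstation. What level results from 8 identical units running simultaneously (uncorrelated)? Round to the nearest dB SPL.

99 dB SPL

With 8 equal, uncorrelated contributions the intensity is 8× that of one unit, giving a rise of 10·log₁₀ 8.
L_total = 90.2 + 10·log₁₀(8) = 90.2 + 9.031 = 99.23 dB SPL.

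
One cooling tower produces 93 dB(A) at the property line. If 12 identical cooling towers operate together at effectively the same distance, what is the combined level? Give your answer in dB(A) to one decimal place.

103.8 dB(A)

N identical incoherent sources raise the level by 10·log₁₀ N.
L_total = 93 + 10·log₁₀(12) = 93 + 10.792 = 103.79 dB(A).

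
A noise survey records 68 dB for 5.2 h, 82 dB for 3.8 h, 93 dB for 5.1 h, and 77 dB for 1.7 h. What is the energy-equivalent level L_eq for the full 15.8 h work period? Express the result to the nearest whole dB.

L_eq = 10·log₁₀[(1/T)·Σ tᵢ·10^(Lᵢ/10)] with T = 15.8 h.
Σ tᵢ·10^(Lᵢ/10) = 5.2·10^(68/10) + 3.8·10^(82/10) + 5.1·10^(93/10) + 1.7·10^(77/10) = 1.090e+10.
L_eq = 10·log₁₀(1.090e+10/15.8) = 88.39 dB.

88 dB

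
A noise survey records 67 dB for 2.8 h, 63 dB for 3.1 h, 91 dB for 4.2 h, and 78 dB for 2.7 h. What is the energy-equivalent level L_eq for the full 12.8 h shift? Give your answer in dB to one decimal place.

L_eq = 10·log₁₀[(1/T)·Σ tᵢ·10^(Lᵢ/10)] with T = 12.8 h.
Σ tᵢ·10^(Lᵢ/10) = 2.8·10^(67/10) + 3.1·10^(63/10) + 4.2·10^(91/10) + 2.7·10^(78/10) = 5.478e+09.
L_eq = 10·log₁₀(5.478e+09/12.8) = 86.31 dB.

86.3 dB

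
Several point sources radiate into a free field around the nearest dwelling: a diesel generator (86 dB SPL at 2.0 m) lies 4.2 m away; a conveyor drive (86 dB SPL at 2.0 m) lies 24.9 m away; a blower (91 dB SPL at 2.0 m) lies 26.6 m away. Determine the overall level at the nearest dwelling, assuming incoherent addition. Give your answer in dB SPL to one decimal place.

80.0 dB SPL

Propagate each source to the receiver with L = L_ref − 20·log₁₀(r/r_ref), then add intensities.
diesel generator: 86 − 20·log₁₀(4.2/2.0) = 86 − 6.44 = 79.56 dB SPL.
conveyor drive: 86 − 20·log₁₀(24.9/2.0) = 86 − 21.90 = 64.10 dB SPL.
blower: 91 − 20·log₁₀(26.6/2.0) = 91 − 22.48 = 68.52 dB SPL.
Σ 10^(L/10) = 9.996e+07 → L_total = 10·log₁₀(9.996e+07) = 80.00 dB SPL.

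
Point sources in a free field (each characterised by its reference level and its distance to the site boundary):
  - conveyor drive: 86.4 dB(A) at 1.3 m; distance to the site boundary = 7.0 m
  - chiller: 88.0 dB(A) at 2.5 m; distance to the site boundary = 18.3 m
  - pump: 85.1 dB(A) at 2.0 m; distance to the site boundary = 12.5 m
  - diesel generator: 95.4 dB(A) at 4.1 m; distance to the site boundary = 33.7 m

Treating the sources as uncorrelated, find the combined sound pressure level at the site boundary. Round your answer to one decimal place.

Apply inverse-square spreading to bring every level to the receiver, then sum 10^(L/10).
conveyor drive: 86.4 − 20·log₁₀(7.0/1.3) = 86.4 − 14.62 = 71.78 dB(A).
chiller: 88.0 − 20·log₁₀(18.3/2.5) = 88.0 − 17.29 = 70.71 dB(A).
pump: 85.1 − 20·log₁₀(12.5/2.0) = 85.1 − 15.92 = 69.18 dB(A).
diesel generator: 95.4 − 20·log₁₀(33.7/4.1) = 95.4 − 18.30 = 77.10 dB(A).
Σ 10^(L/10) = 8.644e+07 → L_total = 10·log₁₀(8.644e+07) = 79.37 dB(A).

79.4 dB(A)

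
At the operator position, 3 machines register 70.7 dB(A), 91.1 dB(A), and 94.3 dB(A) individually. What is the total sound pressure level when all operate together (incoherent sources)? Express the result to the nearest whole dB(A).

Incoherent sources combine by intensity addition: L_total = 10·log₁₀(Σ 10^(L_i/10)).
Σ 10^(L/10) = 10^(70.7/10) + 10^(91.1/10) + 10^(94.3/10) = 3.992e+09.
L_total = 10·log₁₀(3.992e+09) = 96.01 dB(A).

96 dB(A)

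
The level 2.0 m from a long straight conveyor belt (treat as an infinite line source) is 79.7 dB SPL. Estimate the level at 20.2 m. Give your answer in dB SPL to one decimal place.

69.7 dB SPL

Line-source attenuation: ΔL = 10·log₁₀(r₂/r₁) = 10·log₁₀(20.2/2.0) = 10.043 dB.
L₂ = 79.7 − 10·log₁₀(20.2/2.0) = 79.7 − 10.043 = 69.66 dB SPL.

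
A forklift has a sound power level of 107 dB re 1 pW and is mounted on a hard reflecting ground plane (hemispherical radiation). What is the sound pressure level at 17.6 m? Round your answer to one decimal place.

The power spreads over a hemisphere of area 2π·r², so L_p = L_w − 10·log₁₀(2π·r²).
2π·r² = 1946 m², 10·log₁₀ of that is 32.892 dB.
L_p = 107 − 32.892 = 74.11 dB.

74.1 dB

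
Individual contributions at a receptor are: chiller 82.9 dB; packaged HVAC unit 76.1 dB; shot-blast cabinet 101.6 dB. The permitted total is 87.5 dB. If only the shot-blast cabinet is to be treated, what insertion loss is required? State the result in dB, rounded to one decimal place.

16.5 dB

The untreated sources together contribute 10^(82.9/10) + 10^(76.1/10) = 2.357e+08, i.e. 83.72 dB.
To meet 87.5 dB overall, the treated shot-blast cabinet may contribute at most 10^(87.5/10) − 2.357e+08 = 3.266e+08, i.e. 85.14 dB.
Required insertion loss = 101.6 − 85.14 = 16.46 dB.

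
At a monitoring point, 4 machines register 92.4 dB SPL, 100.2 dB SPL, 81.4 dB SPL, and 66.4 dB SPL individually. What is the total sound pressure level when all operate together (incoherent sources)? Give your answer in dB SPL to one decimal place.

For uncorrelated sources the intensities add, so convert each level to linear form, sum, and take 10·log₁₀ of the total.
Σ 10^(L/10) = 10^(92.4/10) + 10^(100.2/10) + 10^(81.4/10) + 10^(66.4/10) = 1.235e+10.
L_total = 10·log₁₀(1.235e+10) = 100.92 dB SPL.

100.9 dB SPL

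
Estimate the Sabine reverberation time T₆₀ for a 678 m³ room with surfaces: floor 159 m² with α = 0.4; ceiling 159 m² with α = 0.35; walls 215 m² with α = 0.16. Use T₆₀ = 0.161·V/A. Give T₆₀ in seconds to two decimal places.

A = Σ Sᵢαᵢ = 159·0.4 + 159·0.35 + 215·0.16 = 153.65 m².
T₆₀ = 0.161·V/A = 0.161·678/153.65 = 0.710 s.

0.71 s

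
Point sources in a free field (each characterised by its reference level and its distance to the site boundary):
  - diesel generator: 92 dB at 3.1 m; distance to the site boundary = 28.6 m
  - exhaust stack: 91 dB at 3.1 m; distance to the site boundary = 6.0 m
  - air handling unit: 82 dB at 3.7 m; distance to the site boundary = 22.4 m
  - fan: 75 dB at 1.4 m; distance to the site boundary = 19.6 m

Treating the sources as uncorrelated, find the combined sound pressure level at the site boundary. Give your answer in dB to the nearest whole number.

86 dB

First find each source's level at the receiver (point-source: −20·log₁₀(r/r_ref)), then combine on an intensity basis.
diesel generator: 92 − 20·log₁₀(28.6/3.1) = 92 − 19.30 = 72.70 dB.
exhaust stack: 91 − 20·log₁₀(6.0/3.1) = 91 − 5.74 = 85.26 dB.
air handling unit: 82 − 20·log₁₀(22.4/3.7) = 82 − 15.64 = 66.36 dB.
fan: 75 − 20·log₁₀(19.6/1.4) = 75 − 22.92 = 52.08 dB.
Σ 10^(L/10) = 3.592e+08 → L_total = 10·log₁₀(3.592e+08) = 85.55 dB.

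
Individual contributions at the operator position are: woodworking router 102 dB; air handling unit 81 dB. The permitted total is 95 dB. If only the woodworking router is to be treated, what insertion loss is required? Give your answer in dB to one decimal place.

Fixed contribution from the other source: Σ 10^(L/10) = 10^(81/10) = 1.259e+08 (81.00 dB).
To meet 95 dB overall, the treated woodworking router may contribute at most 10^(95/10) − 1.259e+08 = 3.036e+09, i.e. 94.82 dB.
Required insertion loss = 102 − 94.82 = 7.18 dB.

7.2 dB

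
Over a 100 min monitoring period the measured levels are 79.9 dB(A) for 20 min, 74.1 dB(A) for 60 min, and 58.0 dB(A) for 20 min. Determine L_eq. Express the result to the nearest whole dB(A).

The energy average is taken in the linear domain: L_eq = 10·log₁₀[(Σ tᵢ·10^(Lᵢ/10))/T], T = 100 min.
Σ tᵢ·10^(Lᵢ/10) = 20·10^(79.9/10) + 60·10^(74.1/10) + 20·10^(58.0/10) = 3.509e+09.
L_eq = 10·log₁₀(3.509e+09/100) = 75.45 dB(A).

75 dB(A)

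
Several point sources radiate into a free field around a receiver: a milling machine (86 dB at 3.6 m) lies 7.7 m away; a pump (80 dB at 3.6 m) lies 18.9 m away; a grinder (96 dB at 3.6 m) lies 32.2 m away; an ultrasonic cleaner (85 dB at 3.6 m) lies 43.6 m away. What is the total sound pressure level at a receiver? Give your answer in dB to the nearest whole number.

First find each source's level at the receiver (point-source: −20·log₁₀(r/r_ref)), then combine on an intensity basis.
milling machine: 86 − 20·log₁₀(7.7/3.6) = 86 − 6.60 = 79.40 dB.
pump: 80 − 20·log₁₀(18.9/3.6) = 80 − 14.40 = 65.60 dB.
grinder: 96 − 20·log₁₀(32.2/3.6) = 96 − 19.03 = 76.97 dB.
ultrasonic cleaner: 85 − 20·log₁₀(43.6/3.6) = 85 − 21.66 = 63.34 dB.
Σ 10^(L/10) = 1.426e+08 → L_total = 10·log₁₀(1.426e+08) = 81.54 dB.

82 dB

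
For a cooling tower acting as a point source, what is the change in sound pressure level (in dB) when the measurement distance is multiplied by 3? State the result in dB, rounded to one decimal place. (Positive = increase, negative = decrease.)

Point-source spreading: ΔL = −20·log₁₀(r₂/r₁).
ΔL = −20·log₁₀(3) = -9.54 dB.

-9.5 dB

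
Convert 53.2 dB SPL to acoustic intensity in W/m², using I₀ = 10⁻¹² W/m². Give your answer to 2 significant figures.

I = I₀·10^(L/10) = 10⁻¹² × 10^(53.2/10) = 10^(-6.680).

2.1e-07 W/m²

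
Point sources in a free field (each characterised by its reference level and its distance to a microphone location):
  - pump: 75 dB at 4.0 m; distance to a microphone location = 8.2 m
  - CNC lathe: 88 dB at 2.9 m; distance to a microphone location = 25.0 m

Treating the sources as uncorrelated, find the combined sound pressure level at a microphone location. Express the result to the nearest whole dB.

Propagate each source to the receiver with L = L_ref − 20·log₁₀(r/r_ref), then add intensities.
pump: 75 − 20·log₁₀(8.2/4.0) = 75 − 6.24 = 68.76 dB.
CNC lathe: 88 − 20·log₁₀(25.0/2.9) = 88 − 18.71 = 69.29 dB.
Σ 10^(L/10) = 1.601e+07 → L_total = 10·log₁₀(1.601e+07) = 72.05 dB.

72 dB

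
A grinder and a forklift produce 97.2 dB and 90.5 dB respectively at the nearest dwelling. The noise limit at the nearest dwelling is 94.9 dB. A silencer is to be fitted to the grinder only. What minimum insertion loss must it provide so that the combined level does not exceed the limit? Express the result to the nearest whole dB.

4 dB

Fixed contribution from the other source: Σ 10^(L/10) = 10^(90.5/10) = 1.122e+09 (90.50 dB).
To meet 94.9 dB overall, the treated grinder may contribute at most 10^(94.9/10) − 1.122e+09 = 1.968e+09, i.e. 92.94 dB.
Required insertion loss = 97.2 − 92.94 = 4.26 dB.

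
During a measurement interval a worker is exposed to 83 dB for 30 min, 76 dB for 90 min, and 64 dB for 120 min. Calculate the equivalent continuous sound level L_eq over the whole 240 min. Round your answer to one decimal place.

76.1 dB

L_eq = 10·log₁₀[(1/T)·Σ tᵢ·10^(Lᵢ/10)] with T = 240 min.
Σ tᵢ·10^(Lᵢ/10) = 30·10^(83/10) + 90·10^(76/10) + 120·10^(64/10) = 9.870e+09.
L_eq = 10·log₁₀(9.870e+09/240) = 76.14 dB.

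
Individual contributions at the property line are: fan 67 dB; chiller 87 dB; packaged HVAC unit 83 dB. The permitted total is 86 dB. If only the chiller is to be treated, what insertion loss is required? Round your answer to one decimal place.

The untreated sources together contribute 10^(67/10) + 10^(83/10) = 2.045e+08, i.e. 83.11 dB.
The limit corresponds to 10^(86/10) = 3.981e+08; subtracting the fixed part leaves 1.936e+08 for the chiller, i.e. 82.87 dB.
So the chiller must be reduced from 87 to 82.87 dB: IL = 4.13 dB.

4.1 dB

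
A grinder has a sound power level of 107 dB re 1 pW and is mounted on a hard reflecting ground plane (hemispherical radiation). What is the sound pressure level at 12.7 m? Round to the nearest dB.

77 dB

L_p = L_w − 10·log₁₀(2π·r²) with r = 12.7 m.
2π·r² = 1013 m², 10·log₁₀ of that is 30.058 dB.
L_p = 107 − 30.058 = 76.94 dB.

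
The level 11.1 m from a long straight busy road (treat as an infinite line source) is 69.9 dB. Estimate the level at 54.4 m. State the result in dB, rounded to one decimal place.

Line-source attenuation: ΔL = 10·log₁₀(r₂/r₁) = 10·log₁₀(54.4/11.1) = 6.903 dB.
L₂ = 69.9 − 10·log₁₀(54.4/11.1) = 69.9 − 6.903 = 63.00 dB.

63.0 dB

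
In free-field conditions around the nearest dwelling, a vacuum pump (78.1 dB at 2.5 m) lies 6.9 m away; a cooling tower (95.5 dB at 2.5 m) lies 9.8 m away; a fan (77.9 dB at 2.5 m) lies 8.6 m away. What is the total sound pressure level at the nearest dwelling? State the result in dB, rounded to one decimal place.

83.9 dB

Apply inverse-square spreading to bring every level to the receiver, then sum 10^(L/10).
vacuum pump: 78.1 − 20·log₁₀(6.9/2.5) = 78.1 − 8.82 = 69.28 dB.
cooling tower: 95.5 − 20·log₁₀(9.8/2.5) = 95.5 − 11.87 = 83.63 dB.
fan: 77.9 − 20·log₁₀(8.6/2.5) = 77.9 − 10.73 = 67.17 dB.
Σ 10^(L/10) = 2.446e+08 → L_total = 10·log₁₀(2.446e+08) = 83.88 dB.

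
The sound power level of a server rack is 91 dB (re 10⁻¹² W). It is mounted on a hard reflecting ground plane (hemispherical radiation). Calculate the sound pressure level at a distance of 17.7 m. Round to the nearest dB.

58 dB

Free-field hemispherical radiation: L_p = L_w − 10·log₁₀(2π·r²), r = 17.7 m.
2π·r² = 1968 m², 10·log₁₀ of that is 32.941 dB.
L_p = 91 − 32.941 = 58.06 dB.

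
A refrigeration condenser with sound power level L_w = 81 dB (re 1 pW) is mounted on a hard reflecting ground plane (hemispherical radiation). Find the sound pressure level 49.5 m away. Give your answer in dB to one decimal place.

39.1 dB

Free-field hemispherical radiation: L_p = L_w − 10·log₁₀(2π·r²), r = 49.5 m.
2π·r² = 1.54e+04 m², 10·log₁₀ of that is 41.874 dB.
L_p = 81 − 41.874 = 39.13 dB.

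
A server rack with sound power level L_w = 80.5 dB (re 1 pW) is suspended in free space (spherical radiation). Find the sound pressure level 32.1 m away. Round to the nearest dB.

L_p = L_w − 10·log₁₀(4π·r²) with r = 32.1 m.
4π·r² = 1.295e+04 m², 10·log₁₀ of that is 41.122 dB.
L_p = 80.5 − 41.122 = 39.38 dB.

39 dB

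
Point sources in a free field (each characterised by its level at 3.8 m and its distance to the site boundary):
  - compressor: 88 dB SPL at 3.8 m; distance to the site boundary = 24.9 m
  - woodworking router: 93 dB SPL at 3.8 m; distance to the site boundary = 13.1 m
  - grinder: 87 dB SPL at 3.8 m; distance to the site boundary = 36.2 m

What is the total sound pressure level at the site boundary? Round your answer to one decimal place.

First find each source's level at the receiver (point-source: −20·log₁₀(r/r_ref)), then combine on an intensity basis.
compressor: 88 − 20·log₁₀(24.9/3.8) = 88 − 16.33 = 71.67 dB SPL.
woodworking router: 93 − 20·log₁₀(13.1/3.8) = 93 − 10.75 = 82.25 dB SPL.
grinder: 87 − 20·log₁₀(36.2/3.8) = 87 − 19.58 = 67.42 dB SPL.
Σ 10^(L/10) = 1.881e+08 → L_total = 10·log₁₀(1.881e+08) = 82.74 dB SPL.

82.7 dB SPL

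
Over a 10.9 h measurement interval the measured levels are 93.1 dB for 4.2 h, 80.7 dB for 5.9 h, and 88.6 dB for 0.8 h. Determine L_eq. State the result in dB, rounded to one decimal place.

Weight each interval's intensity by its duration and average over T = 10.9 h:
Σ tᵢ·10^(Lᵢ/10) = 4.2·10^(93.1/10) + 5.9·10^(80.7/10) + 0.8·10^(88.6/10) = 9.848e+09.
L_eq = 10·log₁₀(9.848e+09/10.9) = 89.56 dB.

89.6 dB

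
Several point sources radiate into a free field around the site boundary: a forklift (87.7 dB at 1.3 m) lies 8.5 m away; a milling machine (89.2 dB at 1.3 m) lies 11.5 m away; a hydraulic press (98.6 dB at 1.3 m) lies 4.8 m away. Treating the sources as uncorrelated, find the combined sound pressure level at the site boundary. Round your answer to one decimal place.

First find each source's level at the receiver (point-source: −20·log₁₀(r/r_ref)), then combine on an intensity basis.
forklift: 87.7 − 20·log₁₀(8.5/1.3) = 87.7 − 16.31 = 71.39 dB.
milling machine: 89.2 − 20·log₁₀(11.5/1.3) = 89.2 − 18.94 = 70.26 dB.
hydraulic press: 98.6 − 20·log₁₀(4.8/1.3) = 98.6 − 11.35 = 87.25 dB.
Σ 10^(L/10) = 5.558e+08 → L_total = 10·log₁₀(5.558e+08) = 87.45 dB.

87.4 dB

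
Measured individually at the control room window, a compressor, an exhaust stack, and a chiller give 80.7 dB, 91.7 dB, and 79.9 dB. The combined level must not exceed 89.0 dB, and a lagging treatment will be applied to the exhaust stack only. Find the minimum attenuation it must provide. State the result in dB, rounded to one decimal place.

4.1 dB

Fixed contribution from the other sources: Σ 10^(L/10) = 10^(80.7/10) + 10^(79.9/10) = 2.152e+08 (83.33 dB).
The limit corresponds to 10^(89.0/10) = 7.943e+08; subtracting the fixed part leaves 5.791e+08 for the exhaust stack, i.e. 87.63 dB.
Required insertion loss = 91.7 − 87.63 = 4.07 dB.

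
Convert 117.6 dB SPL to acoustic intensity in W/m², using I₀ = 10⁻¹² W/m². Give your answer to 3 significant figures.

0.575 W/m²

I = I₀·10^(L/10) = 10⁻¹² × 10^(117.6/10) = 10^(-0.240).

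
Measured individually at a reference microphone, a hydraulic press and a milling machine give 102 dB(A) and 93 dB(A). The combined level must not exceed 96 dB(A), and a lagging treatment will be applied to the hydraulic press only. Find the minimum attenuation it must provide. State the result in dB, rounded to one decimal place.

Everything except the hydraulic press sums to 10^(93/10) = 1.995e+09 in linear terms, 93.00 dB(A).
To meet 96 dB(A) overall, the treated hydraulic press may contribute at most 10^(96/10) − 1.995e+09 = 1.986e+09, i.e. 92.98 dB(A).
So the hydraulic press must be reduced from 102 to 92.98 dB(A): IL = 9.02 dB.

9.0 dB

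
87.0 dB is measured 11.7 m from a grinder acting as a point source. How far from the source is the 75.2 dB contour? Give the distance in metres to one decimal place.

Point-source spreading drops the level by 20·log₁₀(r₂/r₁); inverting, r₂/r₁ = 10^(ΔL/20).
r₂ = 11.7·10^((87.0−75.2)/20) = 11.7·10^(11.8/20) = 45.52 m.

45.5 m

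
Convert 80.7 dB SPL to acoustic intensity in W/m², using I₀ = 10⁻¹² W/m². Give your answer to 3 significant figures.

0.000117 W/m²

L = 10·log₁₀(I/I₀) ⇒ I = I₀·10^(L/10) = 10⁻¹² × 10^8.07.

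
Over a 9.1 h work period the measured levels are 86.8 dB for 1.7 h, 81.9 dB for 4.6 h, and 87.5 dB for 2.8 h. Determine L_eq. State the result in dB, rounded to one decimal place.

The energy average is taken in the linear domain: L_eq = 10·log₁₀[(Σ tᵢ·10^(Lᵢ/10))/T], T = 9.1 h.
Σ tᵢ·10^(Lᵢ/10) = 1.7·10^(86.8/10) + 4.6·10^(81.9/10) + 2.8·10^(87.5/10) = 3.101e+09.
L_eq = 10·log₁₀(3.101e+09/9.1) = 85.32 dB.

85.3 dB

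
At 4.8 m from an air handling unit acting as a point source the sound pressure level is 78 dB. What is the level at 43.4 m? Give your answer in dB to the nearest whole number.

59 dB

For a point source, L₂ = L₁ − 20·log₁₀(r₂/r₁).
L₂ = 78 − 20·log₁₀(43.4/4.8) = 78 − 19.125 = 58.88 dB.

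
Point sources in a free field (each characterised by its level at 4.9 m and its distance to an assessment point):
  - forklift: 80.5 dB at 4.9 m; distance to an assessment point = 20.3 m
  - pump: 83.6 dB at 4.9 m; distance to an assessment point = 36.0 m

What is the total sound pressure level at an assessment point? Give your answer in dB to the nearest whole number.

Propagate each source to the receiver with L = L_ref − 20·log₁₀(r/r_ref), then add intensities.
forklift: 80.5 − 20·log₁₀(20.3/4.9) = 80.5 − 12.35 = 68.15 dB.
pump: 83.6 − 20·log₁₀(36.0/4.9) = 83.6 − 17.32 = 66.28 dB.
Σ 10^(L/10) = 1.078e+07 → L_total = 10·log₁₀(1.078e+07) = 70.33 dB.

70 dB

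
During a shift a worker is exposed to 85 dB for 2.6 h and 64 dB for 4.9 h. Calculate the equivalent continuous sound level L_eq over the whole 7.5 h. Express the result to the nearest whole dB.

The energy average is taken in the linear domain: L_eq = 10·log₁₀[(Σ tᵢ·10^(Lᵢ/10))/T], T = 7.5 h.
Σ tᵢ·10^(Lᵢ/10) = 2.6·10^(85/10) + 4.9·10^(64/10) = 8.345e+08.
L_eq = 10·log₁₀(8.345e+08/7.5) = 80.46 dB.

80 dB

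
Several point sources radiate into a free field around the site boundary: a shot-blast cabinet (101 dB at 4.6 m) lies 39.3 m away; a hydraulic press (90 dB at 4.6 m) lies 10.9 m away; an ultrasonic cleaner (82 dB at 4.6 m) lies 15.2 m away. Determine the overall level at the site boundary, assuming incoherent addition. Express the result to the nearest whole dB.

86 dB

Propagate each source to the receiver with L = L_ref − 20·log₁₀(r/r_ref), then add intensities.
shot-blast cabinet: 101 − 20·log₁₀(39.3/4.6) = 101 − 18.63 = 82.37 dB.
hydraulic press: 90 − 20·log₁₀(10.9/4.6) = 90 − 7.49 = 82.51 dB.
ultrasonic cleaner: 82 − 20·log₁₀(15.2/4.6) = 82 − 10.38 = 71.62 dB.
Σ 10^(L/10) = 3.651e+08 → L_total = 10·log₁₀(3.651e+08) = 85.62 dB.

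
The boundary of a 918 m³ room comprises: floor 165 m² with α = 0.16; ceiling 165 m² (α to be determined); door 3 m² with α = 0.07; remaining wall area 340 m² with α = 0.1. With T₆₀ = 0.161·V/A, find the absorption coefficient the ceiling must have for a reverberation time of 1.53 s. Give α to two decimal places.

0.22

A = 0.161·V/T₆₀ = 0.161·918/1.53 = 96.60 m² sabins.
Absorption from the other surfaces = 165·0.16 + 3·0.07 + 340·0.1 = 60.61 m², so the ceiling must supply 35.99 m² over 165 m².
α = 35.99/165 = 0.218.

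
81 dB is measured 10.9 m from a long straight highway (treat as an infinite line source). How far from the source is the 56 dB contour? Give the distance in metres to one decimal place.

Line-source spreading drops the level by 10·log₁₀(r₂/r₁); inverting, r₂/r₁ = 10^(ΔL/10).
r₂ = 10.9·10^((81−56)/10) = 10.9·10^(25.0/10) = 3446.88 m.

3446.9 m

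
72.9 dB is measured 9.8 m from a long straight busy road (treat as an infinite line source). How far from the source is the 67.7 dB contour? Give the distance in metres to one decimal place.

32.5 m

For a line source L₁ − L₂ = 10·log₁₀(r₂/r₁), so r₂ = r₁·10^((L₁−L₂)/10).
r₂ = 9.8·10^((72.9−67.7)/10) = 9.8·10^(5.2/10) = 32.45 m.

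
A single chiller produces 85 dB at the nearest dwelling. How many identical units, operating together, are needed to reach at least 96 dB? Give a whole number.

Need L₁ + 10·log₁₀ N ≥ 96, i.e. log₁₀ N ≥ 1.10.
N ≥ 10^(11.0/10) = 12.589, so N = 13.

13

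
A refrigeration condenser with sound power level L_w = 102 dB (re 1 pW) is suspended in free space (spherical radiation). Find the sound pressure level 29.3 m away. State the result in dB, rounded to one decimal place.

The power spreads over a sphere of area 4π·r², so L_p = L_w − 10·log₁₀(4π·r²).
4π·r² = 1.079e+04 m², 10·log₁₀ of that is 40.329 dB.
L_p = 102 − 40.329 = 61.67 dB.

61.7 dB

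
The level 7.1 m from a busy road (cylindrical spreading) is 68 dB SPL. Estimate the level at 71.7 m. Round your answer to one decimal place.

Line-source attenuation: ΔL = 10·log₁₀(r₂/r₁) = 10·log₁₀(71.7/7.1) = 10.043 dB.
L₂ = 68 − 10·log₁₀(71.7/7.1) = 68 − 10.043 = 57.96 dB SPL.

58.0 dB SPL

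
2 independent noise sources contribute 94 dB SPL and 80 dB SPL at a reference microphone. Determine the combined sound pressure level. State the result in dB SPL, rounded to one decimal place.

94.2 dB SPL

For uncorrelated sources the intensities add, so convert each level to linear form, sum, and take 10·log₁₀ of the total.
Σ 10^(L/10) = 10^(94/10) + 10^(80/10) = 2.612e+09.
L_total = 10·log₁₀(2.612e+09) = 94.17 dB SPL.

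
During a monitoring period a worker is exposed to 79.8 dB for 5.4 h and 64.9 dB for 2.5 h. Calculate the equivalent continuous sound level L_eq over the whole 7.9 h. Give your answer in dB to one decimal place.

78.2 dB

L_eq = 10·log₁₀[(1/T)·Σ tᵢ·10^(Lᵢ/10)] with T = 7.9 h.
Σ tᵢ·10^(Lᵢ/10) = 5.4·10^(79.8/10) + 2.5·10^(64.9/10) = 5.234e+08.
L_eq = 10·log₁₀(5.234e+08/7.9) = 78.21 dB.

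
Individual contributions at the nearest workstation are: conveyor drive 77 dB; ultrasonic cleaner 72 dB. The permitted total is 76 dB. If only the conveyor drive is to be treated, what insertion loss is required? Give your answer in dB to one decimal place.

Fixed contribution from the other source: Σ 10^(L/10) = 10^(72/10) = 1.585e+07 (72.00 dB).
To meet 76 dB overall, the treated conveyor drive may contribute at most 10^(76/10) − 1.585e+07 = 2.396e+07, i.e. 73.80 dB.
Required insertion loss = 77 − 73.80 = 3.20 dB.

3.2 dB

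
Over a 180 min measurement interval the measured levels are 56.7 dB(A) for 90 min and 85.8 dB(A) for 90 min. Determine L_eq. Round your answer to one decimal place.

82.8 dB(A)

Weight each interval's intensity by its duration and average over T = 180 min:
Σ tᵢ·10^(Lᵢ/10) = 90·10^(56.7/10) + 90·10^(85.8/10) = 3.426e+10.
L_eq = 10·log₁₀(3.426e+10/180) = 82.80 dB(A).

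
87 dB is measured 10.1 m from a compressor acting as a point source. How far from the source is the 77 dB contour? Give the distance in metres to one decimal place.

31.9 m

Point-source spreading drops the level by 20·log₁₀(r₂/r₁); inverting, r₂/r₁ = 10^(ΔL/20).
r₂ = 10.1·10^((87−77)/20) = 10.1·10^(10.0/20) = 31.94 m.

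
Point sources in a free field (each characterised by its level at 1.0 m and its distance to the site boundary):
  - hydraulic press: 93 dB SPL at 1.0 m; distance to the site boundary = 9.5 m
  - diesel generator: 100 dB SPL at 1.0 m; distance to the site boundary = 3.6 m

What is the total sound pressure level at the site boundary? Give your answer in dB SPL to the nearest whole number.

89 dB SPL

Propagate each source to the receiver with L = L_ref − 20·log₁₀(r/r_ref), then add intensities.
hydraulic press: 93 − 20·log₁₀(9.5/1.0) = 93 − 19.55 = 73.45 dB SPL.
diesel generator: 100 − 20·log₁₀(3.6/1.0) = 100 − 11.13 = 88.87 dB SPL.
Σ 10^(L/10) = 7.937e+08 → L_total = 10·log₁₀(7.937e+08) = 89.00 dB SPL.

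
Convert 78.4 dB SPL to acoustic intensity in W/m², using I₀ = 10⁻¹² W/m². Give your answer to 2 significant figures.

6.9e-05 W/m²

L = 10·log₁₀(I/I₀) ⇒ I = I₀·10^(L/10) = 10⁻¹² × 10^7.84.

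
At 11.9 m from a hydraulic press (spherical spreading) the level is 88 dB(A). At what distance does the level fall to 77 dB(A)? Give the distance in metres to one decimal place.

Point-source spreading drops the level by 20·log₁₀(r₂/r₁); inverting, r₂/r₁ = 10^(ΔL/20).
r₂ = 11.9·10^((88−77)/20) = 11.9·10^(11.0/20) = 42.22 m.

42.2 m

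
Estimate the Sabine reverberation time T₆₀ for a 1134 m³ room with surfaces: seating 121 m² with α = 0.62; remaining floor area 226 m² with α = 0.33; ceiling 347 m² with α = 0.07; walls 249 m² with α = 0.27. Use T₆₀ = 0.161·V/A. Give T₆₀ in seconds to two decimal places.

Summing Sᵢαᵢ: 121·0.62 + 226·0.33 + 347·0.07 + 249·0.27 = 241.12 m².
T₆₀ = 0.161 × 1134 / 241.12 = 0.757 s.

0.76 s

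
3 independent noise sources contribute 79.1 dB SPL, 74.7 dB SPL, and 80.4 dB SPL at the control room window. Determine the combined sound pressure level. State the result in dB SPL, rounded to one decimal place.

For uncorrelated sources the intensities add, so convert each level to linear form, sum, and take 10·log₁₀ of the total.
Σ 10^(L/10) = 10^(79.1/10) + 10^(74.7/10) + 10^(80.4/10) = 2.204e+08.
L_total = 10·log₁₀(2.204e+08) = 83.43 dB SPL.

83.4 dB SPL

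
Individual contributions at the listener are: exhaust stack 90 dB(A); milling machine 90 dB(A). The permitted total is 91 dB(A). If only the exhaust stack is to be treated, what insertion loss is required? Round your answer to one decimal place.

Everything except the exhaust stack sums to 10^(90/10) = 1.000e+09 in linear terms, 90.00 dB(A).
The limit corresponds to 10^(91/10) = 1.259e+09; subtracting the fixed part leaves 2.589e+08 for the exhaust stack, i.e. 84.13 dB(A).
So the exhaust stack must be reduced from 90 to 84.13 dB(A): IL = 5.87 dB.

5.9 dB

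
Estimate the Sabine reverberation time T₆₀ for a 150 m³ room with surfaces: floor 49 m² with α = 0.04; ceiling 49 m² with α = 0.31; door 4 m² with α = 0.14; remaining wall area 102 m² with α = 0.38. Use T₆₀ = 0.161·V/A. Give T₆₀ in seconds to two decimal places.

0.43 s

Total absorption A = 49·0.04 + 49·0.31 + 4·0.14 + 102·0.38 = 56.47 m² sabins.
T₆₀ = 0.161·V/A = 0.161·150/56.47 = 0.428 s.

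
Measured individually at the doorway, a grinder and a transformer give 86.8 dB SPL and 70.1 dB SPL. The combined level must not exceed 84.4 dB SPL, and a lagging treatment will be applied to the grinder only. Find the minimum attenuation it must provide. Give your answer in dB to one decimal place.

2.6 dB

Fixed contribution from the other source: Σ 10^(L/10) = 10^(70.1/10) = 1.023e+07 (70.10 dB SPL).
The limit corresponds to 10^(84.4/10) = 2.754e+08; subtracting the fixed part leaves 2.652e+08 for the grinder, i.e. 84.24 dB SPL.
So the grinder must be reduced from 86.8 to 84.24 dB SPL: IL = 2.56 dB.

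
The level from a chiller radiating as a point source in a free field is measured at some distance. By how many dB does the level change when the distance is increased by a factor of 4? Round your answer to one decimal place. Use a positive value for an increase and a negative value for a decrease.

Point-source spreading: ΔL = −20·log₁₀(r₂/r₁).
ΔL = −20·log₁₀(4) = -12.04 dB.

-12.0 dB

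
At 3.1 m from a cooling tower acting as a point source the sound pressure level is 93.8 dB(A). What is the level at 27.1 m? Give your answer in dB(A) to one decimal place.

Spherical spreading from a point source gives a 20·log₁₀(r₂/r₁) drop.
L₂ = 93.8 − 20·log₁₀(27.1/3.1) = 93.8 − 18.832 = 74.97 dB(A).

75.0 dB(A)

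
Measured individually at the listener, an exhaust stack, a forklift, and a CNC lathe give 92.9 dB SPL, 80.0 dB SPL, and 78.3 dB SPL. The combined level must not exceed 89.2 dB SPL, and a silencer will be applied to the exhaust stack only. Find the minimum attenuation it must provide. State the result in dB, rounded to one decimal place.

4.7 dB

The untreated sources together contribute 10^(80.0/10) + 10^(78.3/10) = 1.676e+08, i.e. 82.24 dB SPL.
To meet 89.2 dB SPL overall, the treated exhaust stack may contribute at most 10^(89.2/10) − 1.676e+08 = 6.642e+08, i.e. 88.22 dB SPL.
So the exhaust stack must be reduced from 92.9 to 88.22 dB SPL: IL = 4.68 dB.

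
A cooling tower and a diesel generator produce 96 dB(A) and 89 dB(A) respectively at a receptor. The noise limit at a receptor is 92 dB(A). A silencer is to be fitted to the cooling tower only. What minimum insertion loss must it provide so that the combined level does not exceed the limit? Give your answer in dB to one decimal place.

Fixed contribution from the other source: Σ 10^(L/10) = 10^(89/10) = 7.943e+08 (89.00 dB(A)).
The limit corresponds to 10^(92/10) = 1.585e+09; subtracting the fixed part leaves 7.906e+08 for the cooling tower, i.e. 88.98 dB(A).
So the cooling tower must be reduced from 96 to 88.98 dB(A): IL = 7.02 dB.

7.0 dB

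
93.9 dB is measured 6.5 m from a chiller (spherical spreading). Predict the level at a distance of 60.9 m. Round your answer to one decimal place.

74.5 dB

Spherical spreading from a point source gives a 20·log₁₀(r₂/r₁) drop.
L₂ = 93.9 − 20·log₁₀(60.9/6.5) = 93.9 − 19.434 = 74.47 dB.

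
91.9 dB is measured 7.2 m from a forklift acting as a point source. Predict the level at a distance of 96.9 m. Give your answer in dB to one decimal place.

69.3 dB

Spherical spreading from a point source gives a 20·log₁₀(r₂/r₁) drop.
L₂ = 91.9 − 20·log₁₀(96.9/7.2) = 91.9 − 22.580 = 69.32 dB.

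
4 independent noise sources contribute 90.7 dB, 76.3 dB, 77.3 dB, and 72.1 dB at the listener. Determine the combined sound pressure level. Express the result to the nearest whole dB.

91 dB

Incoherent sources combine by intensity addition: L_total = 10·log₁₀(Σ 10^(L_i/10)).
Σ 10^(L/10) = 10^(90.7/10) + 10^(76.3/10) + 10^(77.3/10) + 10^(72.1/10) = 1.287e+09.
L_total = 10·log₁₀(1.287e+09) = 91.10 dB.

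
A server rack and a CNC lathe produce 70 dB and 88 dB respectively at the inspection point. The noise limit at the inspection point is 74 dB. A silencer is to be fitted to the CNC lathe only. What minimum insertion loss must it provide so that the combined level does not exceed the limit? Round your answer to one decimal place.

16.2 dB

Fixed contribution from the other source: Σ 10^(L/10) = 10^(70/10) = 1.000e+07 (70.00 dB).
To meet 74 dB overall, the treated CNC lathe may contribute at most 10^(74/10) − 1.000e+07 = 1.512e+07, i.e. 71.80 dB.
So the CNC lathe must be reduced from 88 to 71.80 dB: IL = 16.20 dB.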